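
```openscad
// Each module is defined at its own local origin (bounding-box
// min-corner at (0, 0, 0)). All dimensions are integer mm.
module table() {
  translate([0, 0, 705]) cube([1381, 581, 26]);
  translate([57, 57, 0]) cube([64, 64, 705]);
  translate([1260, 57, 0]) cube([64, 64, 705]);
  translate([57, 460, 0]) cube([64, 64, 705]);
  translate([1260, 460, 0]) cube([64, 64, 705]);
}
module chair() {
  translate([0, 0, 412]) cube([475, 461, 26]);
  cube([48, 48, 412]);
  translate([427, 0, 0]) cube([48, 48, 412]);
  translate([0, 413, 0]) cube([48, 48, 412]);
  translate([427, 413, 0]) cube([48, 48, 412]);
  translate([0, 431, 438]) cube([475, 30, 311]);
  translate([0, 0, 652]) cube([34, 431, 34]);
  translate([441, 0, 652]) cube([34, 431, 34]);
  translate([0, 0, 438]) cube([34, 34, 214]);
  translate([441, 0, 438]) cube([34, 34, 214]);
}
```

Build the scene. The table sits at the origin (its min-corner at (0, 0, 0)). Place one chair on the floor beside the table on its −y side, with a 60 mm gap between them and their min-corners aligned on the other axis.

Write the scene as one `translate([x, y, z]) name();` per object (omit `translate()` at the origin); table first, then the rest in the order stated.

table();
translate([0, -521, 0]) chair();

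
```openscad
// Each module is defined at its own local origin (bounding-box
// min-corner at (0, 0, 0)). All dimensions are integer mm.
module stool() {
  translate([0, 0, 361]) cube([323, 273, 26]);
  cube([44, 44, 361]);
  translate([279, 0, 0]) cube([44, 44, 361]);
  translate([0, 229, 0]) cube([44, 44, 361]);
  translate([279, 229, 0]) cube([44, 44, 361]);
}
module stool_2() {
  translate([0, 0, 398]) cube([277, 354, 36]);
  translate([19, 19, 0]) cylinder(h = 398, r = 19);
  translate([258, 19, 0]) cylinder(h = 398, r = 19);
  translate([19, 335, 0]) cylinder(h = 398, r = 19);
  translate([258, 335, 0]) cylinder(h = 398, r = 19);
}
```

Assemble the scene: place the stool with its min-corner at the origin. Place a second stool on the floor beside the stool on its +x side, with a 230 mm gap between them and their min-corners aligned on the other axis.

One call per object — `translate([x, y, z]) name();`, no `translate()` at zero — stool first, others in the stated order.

stool();
translate([553, 0, 0]) stool_2();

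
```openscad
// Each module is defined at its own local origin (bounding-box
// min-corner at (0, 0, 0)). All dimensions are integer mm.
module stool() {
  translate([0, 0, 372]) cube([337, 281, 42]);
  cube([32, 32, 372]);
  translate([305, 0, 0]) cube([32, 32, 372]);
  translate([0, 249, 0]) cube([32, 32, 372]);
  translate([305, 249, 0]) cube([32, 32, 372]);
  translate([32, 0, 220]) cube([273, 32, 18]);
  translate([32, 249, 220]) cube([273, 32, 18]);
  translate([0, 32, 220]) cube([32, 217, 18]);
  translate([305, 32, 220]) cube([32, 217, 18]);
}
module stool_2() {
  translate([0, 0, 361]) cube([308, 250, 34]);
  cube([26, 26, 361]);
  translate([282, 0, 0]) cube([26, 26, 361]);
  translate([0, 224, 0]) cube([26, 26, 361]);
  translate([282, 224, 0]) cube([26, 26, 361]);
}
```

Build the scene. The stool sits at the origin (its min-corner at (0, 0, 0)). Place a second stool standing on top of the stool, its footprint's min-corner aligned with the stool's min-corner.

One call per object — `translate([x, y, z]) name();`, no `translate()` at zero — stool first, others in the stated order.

stool();
translate([0, 0, 414]) stool_2();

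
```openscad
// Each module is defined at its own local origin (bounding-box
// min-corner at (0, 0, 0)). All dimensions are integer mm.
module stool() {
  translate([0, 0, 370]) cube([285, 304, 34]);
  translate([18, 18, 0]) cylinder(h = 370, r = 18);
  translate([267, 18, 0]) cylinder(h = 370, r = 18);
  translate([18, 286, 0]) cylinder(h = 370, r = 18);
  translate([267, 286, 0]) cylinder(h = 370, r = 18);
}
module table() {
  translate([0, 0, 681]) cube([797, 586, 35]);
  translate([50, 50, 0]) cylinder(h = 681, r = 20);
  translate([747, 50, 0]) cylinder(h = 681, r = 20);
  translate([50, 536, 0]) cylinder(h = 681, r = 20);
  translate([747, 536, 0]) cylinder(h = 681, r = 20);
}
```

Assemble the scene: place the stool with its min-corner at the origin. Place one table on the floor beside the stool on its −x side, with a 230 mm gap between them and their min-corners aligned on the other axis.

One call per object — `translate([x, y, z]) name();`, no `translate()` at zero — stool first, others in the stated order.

stool();
translate([-1027, 0, 0]) table();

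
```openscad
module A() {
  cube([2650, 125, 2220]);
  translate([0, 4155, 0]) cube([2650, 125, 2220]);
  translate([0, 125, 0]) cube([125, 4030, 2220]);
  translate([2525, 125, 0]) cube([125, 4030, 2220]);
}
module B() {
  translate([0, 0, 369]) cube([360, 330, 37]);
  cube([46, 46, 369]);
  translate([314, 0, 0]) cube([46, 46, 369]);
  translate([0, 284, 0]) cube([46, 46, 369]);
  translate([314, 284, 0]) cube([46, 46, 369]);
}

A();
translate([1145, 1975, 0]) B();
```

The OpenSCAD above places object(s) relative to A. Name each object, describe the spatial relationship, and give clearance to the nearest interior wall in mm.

A is a house frame. B is a stool. The stool sits inside the house frame, centred. The clearance to the nearest interior wall is 1020 mm.

Clearances: x = 1020, y = 1850; minimum 1020 mm.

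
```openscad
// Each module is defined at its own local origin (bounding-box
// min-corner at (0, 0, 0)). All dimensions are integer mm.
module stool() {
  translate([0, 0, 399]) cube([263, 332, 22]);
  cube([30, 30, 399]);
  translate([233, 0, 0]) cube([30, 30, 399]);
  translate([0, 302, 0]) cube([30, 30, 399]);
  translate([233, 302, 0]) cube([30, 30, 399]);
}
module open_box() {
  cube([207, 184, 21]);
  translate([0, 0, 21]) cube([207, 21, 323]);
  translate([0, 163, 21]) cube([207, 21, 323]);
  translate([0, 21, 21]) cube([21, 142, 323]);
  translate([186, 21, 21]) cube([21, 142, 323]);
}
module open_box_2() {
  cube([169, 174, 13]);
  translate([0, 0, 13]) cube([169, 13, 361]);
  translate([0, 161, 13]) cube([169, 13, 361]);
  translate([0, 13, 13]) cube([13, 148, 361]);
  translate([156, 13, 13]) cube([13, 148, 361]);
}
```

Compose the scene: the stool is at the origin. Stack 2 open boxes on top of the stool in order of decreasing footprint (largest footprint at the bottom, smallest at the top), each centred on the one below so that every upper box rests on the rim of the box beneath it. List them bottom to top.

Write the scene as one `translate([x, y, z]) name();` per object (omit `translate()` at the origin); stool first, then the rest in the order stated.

stool();
translate([28, 74, 421]) open_box();
translate([47, 79, 765]) open_box_2();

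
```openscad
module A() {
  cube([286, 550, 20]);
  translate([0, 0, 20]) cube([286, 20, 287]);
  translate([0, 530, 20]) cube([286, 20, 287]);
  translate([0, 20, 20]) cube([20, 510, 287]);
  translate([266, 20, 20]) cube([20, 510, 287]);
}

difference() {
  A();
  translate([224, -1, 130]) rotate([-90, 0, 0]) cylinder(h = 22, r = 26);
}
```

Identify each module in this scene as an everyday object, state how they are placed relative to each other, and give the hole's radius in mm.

The subtracted cylinder has r = 26 mm.

A is an open box. The open box has a circular hole through its front wall. The hole's radius is 26 mm.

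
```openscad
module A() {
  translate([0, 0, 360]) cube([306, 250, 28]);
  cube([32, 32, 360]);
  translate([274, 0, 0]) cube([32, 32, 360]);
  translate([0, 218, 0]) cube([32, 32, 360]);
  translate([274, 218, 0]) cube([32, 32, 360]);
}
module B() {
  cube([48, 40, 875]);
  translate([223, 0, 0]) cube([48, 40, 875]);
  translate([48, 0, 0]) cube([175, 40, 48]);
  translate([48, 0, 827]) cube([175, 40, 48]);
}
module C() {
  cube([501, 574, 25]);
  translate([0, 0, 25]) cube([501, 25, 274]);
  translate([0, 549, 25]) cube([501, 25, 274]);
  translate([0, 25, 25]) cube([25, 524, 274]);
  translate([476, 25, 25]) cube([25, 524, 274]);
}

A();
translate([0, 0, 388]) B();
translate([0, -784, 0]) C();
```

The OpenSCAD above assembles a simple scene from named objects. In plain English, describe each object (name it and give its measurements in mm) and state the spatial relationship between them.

A is a four-legged stool. The seat is 306×250 mm, 28 mm thick, top at z = 388 mm. It stands on four square legs, each 32×32 mm in cross-section, from z = 0 to the seat underside, each flush with a corner of the seat.

B is a picture frame with a 175×779 mm rectangular opening (x by z) and a uniform 48 mm border on every side. Frame depth is 40 mm along y. It is built from two vertical stiles running the full outside height and two horizontal rails spanning the gap between the stiles.

C is an open storage box with external size 501×574×299 mm and wall thickness 25 mm (the base is also 25 mm thick). The base covers the whole footprint; the four walls stand on the base, with the y-facing walls full-width and the x-facing walls fitting between their inner faces.

The picture frame is on top of the stool. The open box is on the floor beside the stool on its −y side.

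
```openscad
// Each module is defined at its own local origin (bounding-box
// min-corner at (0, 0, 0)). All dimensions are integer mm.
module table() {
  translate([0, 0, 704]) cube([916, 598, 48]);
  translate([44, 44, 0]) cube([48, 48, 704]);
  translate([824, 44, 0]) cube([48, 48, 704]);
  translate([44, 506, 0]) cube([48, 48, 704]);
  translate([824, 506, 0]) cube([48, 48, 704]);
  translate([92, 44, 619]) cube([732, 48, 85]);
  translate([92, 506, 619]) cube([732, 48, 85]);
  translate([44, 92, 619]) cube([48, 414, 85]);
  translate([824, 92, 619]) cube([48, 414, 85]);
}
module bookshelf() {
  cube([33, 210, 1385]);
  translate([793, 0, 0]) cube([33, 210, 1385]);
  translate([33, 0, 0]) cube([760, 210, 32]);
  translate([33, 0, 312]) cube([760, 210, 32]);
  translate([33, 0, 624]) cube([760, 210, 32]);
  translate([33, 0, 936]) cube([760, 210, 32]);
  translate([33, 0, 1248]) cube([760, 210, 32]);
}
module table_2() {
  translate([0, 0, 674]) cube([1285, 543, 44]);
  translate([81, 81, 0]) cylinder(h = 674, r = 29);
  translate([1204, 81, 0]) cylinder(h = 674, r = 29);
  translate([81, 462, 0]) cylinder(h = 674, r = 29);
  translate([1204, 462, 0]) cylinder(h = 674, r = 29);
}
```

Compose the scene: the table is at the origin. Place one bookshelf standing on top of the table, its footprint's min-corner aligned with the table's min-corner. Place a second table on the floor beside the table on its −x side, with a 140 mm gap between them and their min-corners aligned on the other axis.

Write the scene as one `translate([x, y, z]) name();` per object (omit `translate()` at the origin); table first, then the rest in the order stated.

table();
translate([0, 0, 752]) bookshelf();
translate([-1425, 0, 0]) table_2();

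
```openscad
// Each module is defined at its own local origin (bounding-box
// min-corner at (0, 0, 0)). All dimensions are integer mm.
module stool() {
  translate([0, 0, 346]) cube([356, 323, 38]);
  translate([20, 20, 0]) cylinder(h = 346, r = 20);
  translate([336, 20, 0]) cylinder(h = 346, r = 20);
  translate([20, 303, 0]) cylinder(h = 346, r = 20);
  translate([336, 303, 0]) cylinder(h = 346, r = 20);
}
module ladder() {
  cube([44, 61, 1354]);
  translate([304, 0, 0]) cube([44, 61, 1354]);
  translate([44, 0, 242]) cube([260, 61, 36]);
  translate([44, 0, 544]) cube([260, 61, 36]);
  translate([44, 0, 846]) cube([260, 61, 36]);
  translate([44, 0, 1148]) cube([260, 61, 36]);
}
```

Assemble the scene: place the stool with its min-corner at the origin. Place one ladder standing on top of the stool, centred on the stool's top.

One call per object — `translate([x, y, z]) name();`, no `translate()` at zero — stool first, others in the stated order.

stool();
translate([4, 131, 384]) ladder();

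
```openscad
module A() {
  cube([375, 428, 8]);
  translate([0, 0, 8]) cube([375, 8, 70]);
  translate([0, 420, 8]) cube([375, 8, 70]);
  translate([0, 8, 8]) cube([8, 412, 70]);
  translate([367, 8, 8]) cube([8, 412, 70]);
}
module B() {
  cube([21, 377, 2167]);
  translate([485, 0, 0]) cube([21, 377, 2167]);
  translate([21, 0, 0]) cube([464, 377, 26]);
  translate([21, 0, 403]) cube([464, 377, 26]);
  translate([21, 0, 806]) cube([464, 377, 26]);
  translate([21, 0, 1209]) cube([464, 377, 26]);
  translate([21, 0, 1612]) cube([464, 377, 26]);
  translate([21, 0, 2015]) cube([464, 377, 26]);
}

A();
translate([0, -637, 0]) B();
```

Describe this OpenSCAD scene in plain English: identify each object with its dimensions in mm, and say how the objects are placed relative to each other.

A is an open storage box with external size 375×428×78 mm and wall thickness 8 mm (the base is also 8 mm thick). The base covers the whole footprint; the four walls stand on the base, with the y-facing walls full-width and the x-facing walls fitting between their inner faces.

B is a bookshelf 506 mm wide overall, 377 mm deep and 2167 mm tall. The two sides are 21 mm thick vertical panels. 6 horizontal shelves of 26 mm thickness span between the inner faces of the sides; the lowest shelf sits on the floor and shelves are stacked with a clear vertical gap of 377 mm between each pair.

The bookshelf is on the floor beside the open box on its −y side.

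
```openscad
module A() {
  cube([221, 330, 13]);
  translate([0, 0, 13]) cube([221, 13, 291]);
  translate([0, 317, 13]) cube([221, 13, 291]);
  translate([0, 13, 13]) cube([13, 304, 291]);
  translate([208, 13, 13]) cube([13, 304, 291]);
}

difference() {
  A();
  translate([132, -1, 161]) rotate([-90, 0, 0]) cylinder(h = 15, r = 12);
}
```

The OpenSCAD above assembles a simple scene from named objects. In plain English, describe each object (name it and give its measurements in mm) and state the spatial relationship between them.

A is an open storage box with external size 221×330×304 mm and wall thickness 13 mm (the base is also 13 mm thick). The base covers the whole footprint; the four walls stand on the base, with the y-facing walls full-width and the x-facing walls fitting between their inner faces.

The open box has a circular hole of radius 12 mm through its front wall, centred at (x = 132, z = 161).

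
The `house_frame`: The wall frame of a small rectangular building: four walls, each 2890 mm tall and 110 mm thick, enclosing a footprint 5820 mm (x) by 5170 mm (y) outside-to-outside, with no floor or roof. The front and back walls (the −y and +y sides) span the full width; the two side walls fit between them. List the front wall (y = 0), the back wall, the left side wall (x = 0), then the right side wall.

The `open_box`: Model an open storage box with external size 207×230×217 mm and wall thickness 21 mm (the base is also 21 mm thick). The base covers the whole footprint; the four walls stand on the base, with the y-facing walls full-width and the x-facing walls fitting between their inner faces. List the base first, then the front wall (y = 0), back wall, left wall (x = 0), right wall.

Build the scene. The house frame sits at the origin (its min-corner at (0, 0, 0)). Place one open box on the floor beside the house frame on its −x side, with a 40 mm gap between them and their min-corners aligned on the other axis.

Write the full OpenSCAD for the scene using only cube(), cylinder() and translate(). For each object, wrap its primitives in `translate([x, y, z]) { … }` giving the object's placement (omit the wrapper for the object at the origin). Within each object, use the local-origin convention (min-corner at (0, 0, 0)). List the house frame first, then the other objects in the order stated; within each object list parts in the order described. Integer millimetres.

cube([5820, 110, 2890]);
translate([0, 5060, 0]) cube([5820, 110, 2890]);
translate([0, 110, 0]) cube([110, 4950, 2890]);
translate([5710, 110, 0]) cube([110, 4950, 2890]);
translate([-247, 0, 0]) {
  cube([207, 230, 21]);
  translate([0, 0, 21]) cube([207, 21, 196]);
  translate([0, 209, 21]) cube([207, 21, 196]);
  translate([0, 21, 21]) cube([21, 188, 196]);
  translate([186, 21, 21]) cube([21, 188, 196]);
}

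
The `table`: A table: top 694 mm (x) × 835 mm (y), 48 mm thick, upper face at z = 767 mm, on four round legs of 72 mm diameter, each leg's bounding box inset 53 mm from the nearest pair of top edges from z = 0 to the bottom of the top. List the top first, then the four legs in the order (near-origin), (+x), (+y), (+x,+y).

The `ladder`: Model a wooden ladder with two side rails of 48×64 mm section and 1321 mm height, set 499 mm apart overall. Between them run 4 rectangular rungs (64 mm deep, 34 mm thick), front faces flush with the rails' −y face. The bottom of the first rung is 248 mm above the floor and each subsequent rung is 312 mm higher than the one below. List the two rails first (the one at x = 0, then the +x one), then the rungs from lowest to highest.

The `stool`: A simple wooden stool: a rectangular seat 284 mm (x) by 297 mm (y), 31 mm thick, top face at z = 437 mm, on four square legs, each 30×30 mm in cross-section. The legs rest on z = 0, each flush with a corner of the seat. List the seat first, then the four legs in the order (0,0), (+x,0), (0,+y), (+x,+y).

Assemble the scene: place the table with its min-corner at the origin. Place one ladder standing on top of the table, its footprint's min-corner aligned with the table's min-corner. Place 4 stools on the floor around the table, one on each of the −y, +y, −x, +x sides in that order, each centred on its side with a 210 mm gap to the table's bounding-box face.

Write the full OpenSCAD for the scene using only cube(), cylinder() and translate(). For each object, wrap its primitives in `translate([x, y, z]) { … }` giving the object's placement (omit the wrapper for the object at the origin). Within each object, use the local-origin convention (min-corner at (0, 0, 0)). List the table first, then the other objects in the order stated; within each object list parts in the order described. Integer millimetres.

translate([0, 0, 719]) cube([694, 835, 48]);
translate([89, 89, 0]) cylinder(h = 719, r = 36);
translate([605, 89, 0]) cylinder(h = 719, r = 36);
translate([89, 746, 0]) cylinder(h = 719, r = 36);
translate([605, 746, 0]) cylinder(h = 719, r = 36);
translate([0, 0, 767]) {
  cube([48, 64, 1321]);
  translate([451, 0, 0]) cube([48, 64, 1321]);
  translate([48, 0, 248]) cube([403, 64, 34]);
  translate([48, 0, 560]) cube([403, 64, 34]);
  translate([48, 0, 872]) cube([403, 64, 34]);
  translate([48, 0, 1184]) cube([403, 64, 34]);
}
translate([205, -507, 0]) {
  translate([0, 0, 406]) cube([284, 297, 31]);
  cube([30, 30, 406]);
  translate([254, 0, 0]) cube([30, 30, 406]);
  translate([0, 267, 0]) cube([30, 30, 406]);
  translate([254, 267, 0]) cube([30, 30, 406]);
}
translate([205, 1045, 0]) {
  translate([0, 0, 406]) cube([284, 297, 31]);
  cube([30, 30, 406]);
  translate([254, 0, 0]) cube([30, 30, 406]);
  translate([0, 267, 0]) cube([30, 30, 406]);
  translate([254, 267, 0]) cube([30, 30, 406]);
}
translate([-494, 269, 0]) {
  translate([0, 0, 406]) cube([284, 297, 31]);
  cube([30, 30, 406]);
  translate([254, 0, 0]) cube([30, 30, 406]);
  translate([0, 267, 0]) cube([30, 30, 406]);
  translate([254, 267, 0]) cube([30, 30, 406]);
}
translate([904, 269, 0]) {
  translate([0, 0, 406]) cube([284, 297, 31]);
  cube([30, 30, 406]);
  translate([254, 0, 0]) cube([30, 30, 406]);
  translate([0, 267, 0]) cube([30, 30, 406]);
  translate([254, 267, 0]) cube([30, 30, 406]);
}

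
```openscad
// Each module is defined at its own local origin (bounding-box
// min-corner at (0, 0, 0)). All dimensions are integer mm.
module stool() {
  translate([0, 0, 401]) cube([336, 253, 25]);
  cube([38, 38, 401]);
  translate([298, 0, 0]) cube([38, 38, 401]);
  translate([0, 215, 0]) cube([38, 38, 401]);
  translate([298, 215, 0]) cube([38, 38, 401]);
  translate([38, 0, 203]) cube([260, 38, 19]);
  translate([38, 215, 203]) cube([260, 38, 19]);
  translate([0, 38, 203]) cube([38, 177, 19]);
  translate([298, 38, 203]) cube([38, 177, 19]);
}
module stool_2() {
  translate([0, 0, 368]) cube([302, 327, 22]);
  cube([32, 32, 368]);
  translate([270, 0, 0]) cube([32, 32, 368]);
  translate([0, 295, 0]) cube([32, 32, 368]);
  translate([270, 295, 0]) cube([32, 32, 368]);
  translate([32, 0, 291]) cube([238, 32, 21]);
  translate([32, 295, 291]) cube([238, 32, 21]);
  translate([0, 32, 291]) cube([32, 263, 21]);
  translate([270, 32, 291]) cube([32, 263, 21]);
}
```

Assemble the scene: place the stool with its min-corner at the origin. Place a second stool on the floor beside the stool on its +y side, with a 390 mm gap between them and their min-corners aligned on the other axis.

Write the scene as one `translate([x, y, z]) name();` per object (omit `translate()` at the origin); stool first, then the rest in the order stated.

stool();
translate([0, 643, 0]) stool_2();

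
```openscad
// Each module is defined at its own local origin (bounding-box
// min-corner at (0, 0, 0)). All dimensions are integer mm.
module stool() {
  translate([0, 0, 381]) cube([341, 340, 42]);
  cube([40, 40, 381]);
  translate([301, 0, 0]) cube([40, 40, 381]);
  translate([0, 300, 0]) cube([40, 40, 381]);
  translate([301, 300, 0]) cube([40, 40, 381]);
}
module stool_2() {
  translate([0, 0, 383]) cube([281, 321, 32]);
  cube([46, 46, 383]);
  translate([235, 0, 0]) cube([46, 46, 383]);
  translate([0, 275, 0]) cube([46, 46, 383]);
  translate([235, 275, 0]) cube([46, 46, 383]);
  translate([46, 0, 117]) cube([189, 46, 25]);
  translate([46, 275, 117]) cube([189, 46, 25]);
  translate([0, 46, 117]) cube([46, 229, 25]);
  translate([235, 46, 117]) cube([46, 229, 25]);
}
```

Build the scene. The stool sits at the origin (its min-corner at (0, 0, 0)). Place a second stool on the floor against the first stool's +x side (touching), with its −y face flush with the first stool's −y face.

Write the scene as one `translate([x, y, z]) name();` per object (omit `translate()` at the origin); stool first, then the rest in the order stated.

stool();
translate([341, 0, 0]) stool_2();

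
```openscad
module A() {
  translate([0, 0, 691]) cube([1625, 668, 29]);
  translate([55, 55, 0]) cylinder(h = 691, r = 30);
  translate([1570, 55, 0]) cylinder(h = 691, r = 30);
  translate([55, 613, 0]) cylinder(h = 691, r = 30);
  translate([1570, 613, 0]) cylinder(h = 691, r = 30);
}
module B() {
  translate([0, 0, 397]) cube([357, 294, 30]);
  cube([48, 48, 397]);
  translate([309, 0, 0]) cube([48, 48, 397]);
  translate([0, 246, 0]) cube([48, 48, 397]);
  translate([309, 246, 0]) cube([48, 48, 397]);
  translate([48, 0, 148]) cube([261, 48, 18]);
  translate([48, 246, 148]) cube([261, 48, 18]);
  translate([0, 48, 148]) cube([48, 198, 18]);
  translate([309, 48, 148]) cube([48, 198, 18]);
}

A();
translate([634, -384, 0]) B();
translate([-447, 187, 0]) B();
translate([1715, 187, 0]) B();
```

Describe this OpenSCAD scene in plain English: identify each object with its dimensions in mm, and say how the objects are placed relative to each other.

A is a rectangular dining table. The top is 1625×668×29 mm with its upper surface at z = 720 mm. It stands on four round legs of 60 mm diameter, each leg's bounding box inset 25 mm from the nearest pair of top edges, running from the floor to the underside of the top.

B is a four-legged stool. The seat is a 357×294×30 mm slab whose top surface is at z = 427 mm; four square legs, each 48×48 mm in cross-section, run from the floor (z = 0) to the underside of the seat, each flush with a corner of the seat. Four stretchers, 48 mm wide and 18 mm tall, connect adjacent legs with their undersides at z = 148 mm, each running between the inner faces of the legs it joins and aligned with the legs' outer faces on the other axis.

Three stools sit around the table at the −y, −x, +x sides.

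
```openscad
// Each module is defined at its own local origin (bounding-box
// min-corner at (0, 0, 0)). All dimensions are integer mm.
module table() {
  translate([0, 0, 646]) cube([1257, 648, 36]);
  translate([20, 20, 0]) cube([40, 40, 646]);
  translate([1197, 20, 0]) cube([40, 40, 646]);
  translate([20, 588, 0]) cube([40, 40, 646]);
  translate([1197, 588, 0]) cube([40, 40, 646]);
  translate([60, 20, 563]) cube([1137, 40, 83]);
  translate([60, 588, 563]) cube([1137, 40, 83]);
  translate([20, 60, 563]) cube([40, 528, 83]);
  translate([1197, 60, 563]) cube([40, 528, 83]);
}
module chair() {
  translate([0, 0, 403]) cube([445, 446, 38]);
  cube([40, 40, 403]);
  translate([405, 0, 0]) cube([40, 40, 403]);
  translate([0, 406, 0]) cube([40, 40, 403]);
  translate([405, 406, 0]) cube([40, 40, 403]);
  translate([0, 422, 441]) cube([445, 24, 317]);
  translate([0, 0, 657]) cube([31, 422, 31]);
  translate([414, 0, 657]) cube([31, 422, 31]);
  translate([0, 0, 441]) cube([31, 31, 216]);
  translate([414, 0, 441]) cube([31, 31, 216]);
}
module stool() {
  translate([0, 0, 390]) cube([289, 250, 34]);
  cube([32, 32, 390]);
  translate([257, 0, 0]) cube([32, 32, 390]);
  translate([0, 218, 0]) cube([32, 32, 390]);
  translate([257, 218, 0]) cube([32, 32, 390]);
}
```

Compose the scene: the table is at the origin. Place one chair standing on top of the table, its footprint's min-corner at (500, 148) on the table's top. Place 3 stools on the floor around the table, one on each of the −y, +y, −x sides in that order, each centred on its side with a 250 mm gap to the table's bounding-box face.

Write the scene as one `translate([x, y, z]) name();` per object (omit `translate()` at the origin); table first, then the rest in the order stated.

table();
translate([500, 148, 682]) chair();
translate([484, -500, 0]) stool();
translate([484, 898, 0]) stool();
translate([-539, 199, 0]) stool();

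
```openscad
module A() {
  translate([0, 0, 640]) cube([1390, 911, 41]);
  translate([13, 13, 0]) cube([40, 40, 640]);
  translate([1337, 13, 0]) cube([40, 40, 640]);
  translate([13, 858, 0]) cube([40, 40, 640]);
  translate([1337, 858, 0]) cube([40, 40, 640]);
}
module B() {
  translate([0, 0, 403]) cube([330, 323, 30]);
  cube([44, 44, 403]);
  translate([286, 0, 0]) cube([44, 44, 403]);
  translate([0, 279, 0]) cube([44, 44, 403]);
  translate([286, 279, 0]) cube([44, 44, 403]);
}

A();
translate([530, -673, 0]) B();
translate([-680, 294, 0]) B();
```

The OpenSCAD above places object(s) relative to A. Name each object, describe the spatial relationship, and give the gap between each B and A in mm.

Each stool's nearest face is 350 mm from the table's bounding box.

A is a table. B is a stool. Two stools sit around the table at the −y, −x sides. The gap between each stool and the table is 350 mm.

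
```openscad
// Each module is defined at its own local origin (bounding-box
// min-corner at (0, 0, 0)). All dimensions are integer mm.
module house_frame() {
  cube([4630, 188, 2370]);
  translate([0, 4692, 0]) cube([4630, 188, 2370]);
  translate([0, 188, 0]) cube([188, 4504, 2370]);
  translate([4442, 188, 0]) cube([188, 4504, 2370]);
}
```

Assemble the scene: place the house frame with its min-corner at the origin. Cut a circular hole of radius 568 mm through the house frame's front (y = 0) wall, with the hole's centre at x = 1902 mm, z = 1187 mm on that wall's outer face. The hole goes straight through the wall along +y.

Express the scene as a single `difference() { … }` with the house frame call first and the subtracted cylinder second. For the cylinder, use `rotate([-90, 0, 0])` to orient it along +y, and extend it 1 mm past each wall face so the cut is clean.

difference() {
  house_frame();
  translate([1902, -1, 1187]) rotate([-90, 0, 0]) cylinder(h = 190, r = 568);
}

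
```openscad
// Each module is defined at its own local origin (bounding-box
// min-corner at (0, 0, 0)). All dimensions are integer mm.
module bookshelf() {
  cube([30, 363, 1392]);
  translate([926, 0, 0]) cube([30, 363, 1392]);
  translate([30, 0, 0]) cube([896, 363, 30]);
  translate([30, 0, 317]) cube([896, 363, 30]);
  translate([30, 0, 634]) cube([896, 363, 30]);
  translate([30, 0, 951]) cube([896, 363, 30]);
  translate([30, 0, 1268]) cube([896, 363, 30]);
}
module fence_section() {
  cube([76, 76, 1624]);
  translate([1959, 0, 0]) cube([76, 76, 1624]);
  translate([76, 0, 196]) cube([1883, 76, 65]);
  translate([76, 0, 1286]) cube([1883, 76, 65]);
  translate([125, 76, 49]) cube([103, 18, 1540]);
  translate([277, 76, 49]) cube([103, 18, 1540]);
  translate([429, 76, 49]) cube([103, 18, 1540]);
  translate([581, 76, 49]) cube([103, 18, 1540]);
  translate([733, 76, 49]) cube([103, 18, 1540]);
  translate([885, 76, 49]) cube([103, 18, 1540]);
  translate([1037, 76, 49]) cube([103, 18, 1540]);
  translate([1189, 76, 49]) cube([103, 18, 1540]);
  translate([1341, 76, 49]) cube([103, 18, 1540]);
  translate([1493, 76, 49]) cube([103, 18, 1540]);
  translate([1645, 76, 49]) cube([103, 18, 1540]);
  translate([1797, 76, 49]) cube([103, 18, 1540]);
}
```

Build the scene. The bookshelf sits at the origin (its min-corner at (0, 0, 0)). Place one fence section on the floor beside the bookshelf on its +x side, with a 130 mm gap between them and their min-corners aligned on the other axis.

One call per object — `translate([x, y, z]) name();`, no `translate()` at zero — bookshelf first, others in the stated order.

bookshelf();
translate([1086, 0, 0]) fence_section();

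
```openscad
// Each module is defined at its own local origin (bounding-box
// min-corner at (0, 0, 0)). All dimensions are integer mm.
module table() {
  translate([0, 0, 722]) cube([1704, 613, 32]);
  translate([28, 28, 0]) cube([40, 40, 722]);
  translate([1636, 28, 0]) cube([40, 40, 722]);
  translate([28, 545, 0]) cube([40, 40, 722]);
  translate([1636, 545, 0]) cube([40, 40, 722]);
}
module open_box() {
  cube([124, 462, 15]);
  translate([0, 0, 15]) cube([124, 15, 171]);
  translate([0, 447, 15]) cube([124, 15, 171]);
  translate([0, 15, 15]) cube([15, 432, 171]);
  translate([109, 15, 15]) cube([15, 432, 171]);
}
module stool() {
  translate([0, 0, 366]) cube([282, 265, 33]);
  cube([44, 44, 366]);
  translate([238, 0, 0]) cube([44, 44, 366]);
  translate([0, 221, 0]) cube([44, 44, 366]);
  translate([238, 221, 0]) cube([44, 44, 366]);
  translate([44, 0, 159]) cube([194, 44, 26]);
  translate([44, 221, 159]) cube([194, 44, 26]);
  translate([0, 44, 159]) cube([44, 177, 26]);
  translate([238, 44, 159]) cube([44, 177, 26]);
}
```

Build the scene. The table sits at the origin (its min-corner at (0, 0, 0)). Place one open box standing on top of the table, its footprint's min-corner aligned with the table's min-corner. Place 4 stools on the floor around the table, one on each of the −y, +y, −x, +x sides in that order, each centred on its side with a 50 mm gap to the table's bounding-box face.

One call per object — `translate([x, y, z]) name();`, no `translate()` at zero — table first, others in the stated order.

table();
translate([0, 0, 754]) open_box();
translate([711, -315, 0]) stool();
translate([711, 663, 0]) stool();
translate([-332, 174, 0]) stool();
translate([1754, 174, 0]) stool();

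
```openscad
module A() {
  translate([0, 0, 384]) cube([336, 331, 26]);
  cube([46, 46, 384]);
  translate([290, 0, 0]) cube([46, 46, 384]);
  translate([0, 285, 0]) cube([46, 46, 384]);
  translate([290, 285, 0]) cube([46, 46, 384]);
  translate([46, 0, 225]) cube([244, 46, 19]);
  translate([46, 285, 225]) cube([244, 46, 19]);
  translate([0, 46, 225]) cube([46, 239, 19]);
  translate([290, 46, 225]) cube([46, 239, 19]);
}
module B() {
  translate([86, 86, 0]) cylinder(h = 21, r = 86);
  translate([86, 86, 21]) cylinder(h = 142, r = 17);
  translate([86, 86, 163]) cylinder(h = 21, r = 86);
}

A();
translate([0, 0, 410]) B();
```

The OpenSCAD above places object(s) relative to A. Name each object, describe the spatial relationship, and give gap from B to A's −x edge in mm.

The spool's min-x is at 0; the stool's min-x is 0; gap = 0 mm.

A is a stool. B is a spool. The spool is on top of the stool. The gap from the spool to the stool's −x edge is 0 mm.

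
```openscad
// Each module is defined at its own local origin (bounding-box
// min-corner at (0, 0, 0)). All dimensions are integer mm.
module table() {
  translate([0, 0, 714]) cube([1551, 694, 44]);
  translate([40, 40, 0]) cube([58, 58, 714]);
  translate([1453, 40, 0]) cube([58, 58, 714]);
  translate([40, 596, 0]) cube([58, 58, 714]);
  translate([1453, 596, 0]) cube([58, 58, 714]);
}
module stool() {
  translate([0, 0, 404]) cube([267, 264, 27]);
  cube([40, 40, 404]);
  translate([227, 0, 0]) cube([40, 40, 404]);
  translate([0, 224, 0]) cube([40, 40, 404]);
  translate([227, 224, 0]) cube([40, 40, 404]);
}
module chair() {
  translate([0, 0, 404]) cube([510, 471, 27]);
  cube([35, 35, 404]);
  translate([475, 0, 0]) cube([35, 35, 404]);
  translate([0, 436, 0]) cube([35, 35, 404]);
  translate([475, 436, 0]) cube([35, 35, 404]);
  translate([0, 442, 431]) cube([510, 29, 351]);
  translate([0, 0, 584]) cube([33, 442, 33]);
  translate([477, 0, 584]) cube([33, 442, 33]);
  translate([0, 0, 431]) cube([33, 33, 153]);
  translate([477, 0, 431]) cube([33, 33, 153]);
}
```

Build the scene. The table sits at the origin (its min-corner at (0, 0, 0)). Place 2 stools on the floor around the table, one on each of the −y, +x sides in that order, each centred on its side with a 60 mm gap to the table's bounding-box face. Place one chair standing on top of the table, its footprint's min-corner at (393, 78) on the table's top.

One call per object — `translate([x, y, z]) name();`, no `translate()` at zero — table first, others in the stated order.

table();
translate([642, -324, 0]) stool();
translate([1611, 215, 0]) stool();
translate([393, 78, 758]) chair();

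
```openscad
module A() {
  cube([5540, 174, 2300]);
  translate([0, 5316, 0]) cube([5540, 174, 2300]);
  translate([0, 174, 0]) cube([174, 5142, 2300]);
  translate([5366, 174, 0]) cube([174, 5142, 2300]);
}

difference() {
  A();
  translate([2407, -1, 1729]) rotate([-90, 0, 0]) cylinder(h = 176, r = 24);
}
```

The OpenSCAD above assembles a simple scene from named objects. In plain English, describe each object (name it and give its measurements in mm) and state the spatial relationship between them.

A is the wall frame of a small rectangular building: four walls, each 2300 mm tall and 174 mm thick, enclosing a footprint 5540 mm (x) by 5490 mm (y) outside-to-outside, with no floor or roof. The front and back walls (the −y and +y sides) span the full width; the two side walls fit between them.

The house frame has a circular hole of radius 24 mm through its front wall, centred at (x = 2407, z = 1729).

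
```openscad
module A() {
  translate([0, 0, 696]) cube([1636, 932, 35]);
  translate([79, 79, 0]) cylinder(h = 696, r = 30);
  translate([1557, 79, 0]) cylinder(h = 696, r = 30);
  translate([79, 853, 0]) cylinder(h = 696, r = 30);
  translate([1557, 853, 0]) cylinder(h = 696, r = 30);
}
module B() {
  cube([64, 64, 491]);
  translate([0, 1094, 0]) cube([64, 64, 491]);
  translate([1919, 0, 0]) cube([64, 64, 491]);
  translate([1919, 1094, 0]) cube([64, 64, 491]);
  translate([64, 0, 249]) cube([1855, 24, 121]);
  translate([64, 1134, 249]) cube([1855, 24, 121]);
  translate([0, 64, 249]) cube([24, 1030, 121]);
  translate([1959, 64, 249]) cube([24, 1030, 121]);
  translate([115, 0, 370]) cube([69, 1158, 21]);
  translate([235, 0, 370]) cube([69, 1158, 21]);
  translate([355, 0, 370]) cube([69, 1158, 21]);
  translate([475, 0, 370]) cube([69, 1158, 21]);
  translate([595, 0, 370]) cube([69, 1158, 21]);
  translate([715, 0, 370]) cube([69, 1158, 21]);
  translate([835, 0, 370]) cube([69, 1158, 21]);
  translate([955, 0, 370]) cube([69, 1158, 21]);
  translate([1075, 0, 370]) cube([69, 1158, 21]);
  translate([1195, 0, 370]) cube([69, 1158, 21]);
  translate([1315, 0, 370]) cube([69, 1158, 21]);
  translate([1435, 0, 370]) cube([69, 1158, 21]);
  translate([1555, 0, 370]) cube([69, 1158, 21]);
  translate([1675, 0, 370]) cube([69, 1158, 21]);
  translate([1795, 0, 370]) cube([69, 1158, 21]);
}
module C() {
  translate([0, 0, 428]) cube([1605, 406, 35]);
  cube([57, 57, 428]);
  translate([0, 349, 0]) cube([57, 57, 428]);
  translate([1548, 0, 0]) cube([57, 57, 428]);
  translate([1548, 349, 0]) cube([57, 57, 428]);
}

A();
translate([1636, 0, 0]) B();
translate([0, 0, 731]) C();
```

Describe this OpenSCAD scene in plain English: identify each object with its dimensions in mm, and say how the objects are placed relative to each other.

A is a table: top 1636 mm (x) × 932 mm (y), 35 mm thick, upper face at z = 731 mm, on four round legs of 60 mm diameter, each leg's bounding box inset 49 mm from the nearest pair of top edges, running from z = 0 to the bottom of the top.

B is a bed frame 1983 mm long (x) by 1158 mm wide (y). Four 64×64 mm corner posts, 491 mm tall, at the corners of the footprint. Four rails of 24 mm thickness and 121 mm height run between adjacent posts with their undersides at z = 249 mm, their outer faces flush with the outside of the frame (the two x-running rails run between the posts' inner faces; the two y-running rails run between the posts' inner faces). 15 slats, each 69 mm wide (x) and 21 mm thick, lie across the top of the two x-running rails, running the full 1158 mm width of the frame in y; the slats are evenly spaced along x between the inner faces of the end posts with equal gaps (rounded down to the nearest mm) at the −x end and between each pair — any rounding remainder accumulates at the +x end.

C is a bench: a 1605×406 mm seat slab, 35 mm thick, top at z = 463 mm, on four 57×57 mm square legs flush with the seat corners and standing on z = 0.

The bed frame is against the table's +x side, with their −y faces flush. The bench is on top of the table.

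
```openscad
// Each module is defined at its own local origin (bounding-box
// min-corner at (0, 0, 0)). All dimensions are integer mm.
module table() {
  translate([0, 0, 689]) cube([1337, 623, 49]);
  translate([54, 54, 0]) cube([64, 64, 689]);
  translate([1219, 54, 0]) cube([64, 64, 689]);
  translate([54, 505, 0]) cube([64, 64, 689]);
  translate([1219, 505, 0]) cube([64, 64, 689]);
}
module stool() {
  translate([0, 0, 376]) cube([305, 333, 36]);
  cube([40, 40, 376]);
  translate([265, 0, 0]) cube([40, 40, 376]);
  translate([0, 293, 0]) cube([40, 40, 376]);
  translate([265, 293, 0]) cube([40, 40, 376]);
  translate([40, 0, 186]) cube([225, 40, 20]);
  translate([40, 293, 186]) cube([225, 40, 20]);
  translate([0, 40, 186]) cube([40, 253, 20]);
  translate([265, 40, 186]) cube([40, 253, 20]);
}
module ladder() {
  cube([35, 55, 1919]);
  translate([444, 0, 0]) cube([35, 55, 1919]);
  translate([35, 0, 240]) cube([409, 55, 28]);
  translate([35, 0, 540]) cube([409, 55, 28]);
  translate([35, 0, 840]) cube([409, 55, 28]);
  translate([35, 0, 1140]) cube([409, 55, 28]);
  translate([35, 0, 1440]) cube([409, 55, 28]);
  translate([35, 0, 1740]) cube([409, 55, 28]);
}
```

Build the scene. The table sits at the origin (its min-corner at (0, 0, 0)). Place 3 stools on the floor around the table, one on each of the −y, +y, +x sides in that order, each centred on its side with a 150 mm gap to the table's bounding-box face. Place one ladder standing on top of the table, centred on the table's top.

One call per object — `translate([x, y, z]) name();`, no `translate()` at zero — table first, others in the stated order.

table();
translate([516, -483, 0]) stool();
translate([516, 773, 0]) stool();
translate([1487, 145, 0]) stool();
translate([429, 284, 738]) ladder();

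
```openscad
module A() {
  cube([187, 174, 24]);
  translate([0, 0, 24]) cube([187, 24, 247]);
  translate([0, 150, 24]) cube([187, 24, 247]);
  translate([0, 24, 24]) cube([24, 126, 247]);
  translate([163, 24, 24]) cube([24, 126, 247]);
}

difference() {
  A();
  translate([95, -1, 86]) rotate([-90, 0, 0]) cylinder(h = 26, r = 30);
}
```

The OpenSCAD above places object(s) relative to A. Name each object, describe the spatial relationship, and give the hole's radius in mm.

A is an open box. The open box has a circular hole through its front wall. The hole's radius is 30 mm.

The subtracted cylinder has r = 30 mm.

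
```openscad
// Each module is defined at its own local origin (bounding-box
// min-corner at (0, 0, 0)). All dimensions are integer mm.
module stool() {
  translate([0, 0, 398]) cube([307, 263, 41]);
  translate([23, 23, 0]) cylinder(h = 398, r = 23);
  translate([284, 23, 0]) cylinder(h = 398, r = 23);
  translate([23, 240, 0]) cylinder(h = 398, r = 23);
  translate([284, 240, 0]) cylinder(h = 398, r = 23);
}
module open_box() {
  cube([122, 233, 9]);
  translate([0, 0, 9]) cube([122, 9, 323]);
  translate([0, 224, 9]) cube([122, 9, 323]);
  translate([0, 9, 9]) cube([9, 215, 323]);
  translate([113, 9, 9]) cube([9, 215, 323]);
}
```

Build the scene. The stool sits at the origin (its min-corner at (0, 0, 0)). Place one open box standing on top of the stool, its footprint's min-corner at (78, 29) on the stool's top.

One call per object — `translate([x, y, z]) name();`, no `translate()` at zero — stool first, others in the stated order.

stool();
translate([78, 29, 439]) open_box();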